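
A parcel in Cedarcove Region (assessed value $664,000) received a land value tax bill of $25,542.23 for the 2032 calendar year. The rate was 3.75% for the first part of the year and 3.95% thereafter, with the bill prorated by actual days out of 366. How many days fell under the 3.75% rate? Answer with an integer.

Let d = days at the first rate; then 366 − d days at the second rate.
$664,000 × [3.75%·d + 3.95%·(366−d)] / 366 = $25,542.23
Solving gives d = 189, so the new rate took effect on 8 Jul 2032.

189 days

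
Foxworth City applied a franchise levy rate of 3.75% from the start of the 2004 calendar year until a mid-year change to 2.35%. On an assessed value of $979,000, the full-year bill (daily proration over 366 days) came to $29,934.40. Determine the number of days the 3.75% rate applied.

Let d = days at the first rate; then 366 − d days at the second rate.
$979,000 × [3.75%·d + 2.35%·(366−d)] / 366 = $29,934.40
Solving gives d = 185, so the new rate took effect on 4 Jul 2004.

185 days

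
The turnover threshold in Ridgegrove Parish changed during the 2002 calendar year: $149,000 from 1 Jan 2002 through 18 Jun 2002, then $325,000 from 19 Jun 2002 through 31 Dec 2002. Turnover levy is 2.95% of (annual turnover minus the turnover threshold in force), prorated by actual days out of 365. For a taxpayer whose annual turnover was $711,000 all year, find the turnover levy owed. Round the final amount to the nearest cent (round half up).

1 Jan – 18 Jun 2002: 169 days, exemption $149,000 → ($711,000 − $149,000) × 2.95% × 169/365 = $7,676.3041
19 Jun – 31 Dec 2002: 196 days, exemption $325,000 → ($711,000 − $325,000) × 2.95% × 196/365 = $6,114.6630
Total = $13,790.9671

$13,790.97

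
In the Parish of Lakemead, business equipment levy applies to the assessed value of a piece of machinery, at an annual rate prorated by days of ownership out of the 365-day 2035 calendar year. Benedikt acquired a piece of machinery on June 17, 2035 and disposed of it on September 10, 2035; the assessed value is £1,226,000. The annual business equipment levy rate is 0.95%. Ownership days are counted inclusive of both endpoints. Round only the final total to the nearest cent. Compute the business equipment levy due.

Days held (June 17 – September 10, 2035): 86 out of 365
Tax = £1,226,000 × 0.95% × 86/365 = £2,744.2247

£2,744.22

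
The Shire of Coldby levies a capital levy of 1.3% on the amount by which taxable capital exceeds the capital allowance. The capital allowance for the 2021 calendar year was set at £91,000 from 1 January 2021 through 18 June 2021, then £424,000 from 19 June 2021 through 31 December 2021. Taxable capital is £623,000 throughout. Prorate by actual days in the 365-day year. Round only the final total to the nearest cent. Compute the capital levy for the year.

1 January – 18 June 2021: 169 days, exemption £91,000 → (£623,000 − £91,000) × 1.3% × 169/365 = £3,202.2027
19 June – 31 December 2021: 196 days, exemption £424,000 → (£623,000 − £424,000) × 1.3% × 196/365 = £1,389.1836
Total = £4,591.3863

£4,591.39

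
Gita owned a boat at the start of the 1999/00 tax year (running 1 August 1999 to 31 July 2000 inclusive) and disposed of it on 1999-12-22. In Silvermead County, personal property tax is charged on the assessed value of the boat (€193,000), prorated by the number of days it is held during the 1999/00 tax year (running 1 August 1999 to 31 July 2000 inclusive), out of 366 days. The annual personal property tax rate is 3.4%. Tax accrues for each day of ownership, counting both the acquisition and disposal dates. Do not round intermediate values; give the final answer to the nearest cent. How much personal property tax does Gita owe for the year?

Days held (1999-08-01 to 1999-12-22): 144 out of 366
Tax = €193,000 × 3.4% × 144/366 = €2,581.7705

€2,581.77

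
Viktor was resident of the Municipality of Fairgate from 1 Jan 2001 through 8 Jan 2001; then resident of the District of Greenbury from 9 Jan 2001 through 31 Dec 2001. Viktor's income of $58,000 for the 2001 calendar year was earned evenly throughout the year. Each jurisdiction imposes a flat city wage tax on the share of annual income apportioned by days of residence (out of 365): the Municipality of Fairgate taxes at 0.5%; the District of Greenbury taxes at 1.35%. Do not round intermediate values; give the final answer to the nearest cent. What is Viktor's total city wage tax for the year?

$772.19

The Municipality of Fairgate, 1 Jan – 8 Jan 2001: 8 days → $58,000 × 0.5% × 8/365 = $6.3562
The District of Greenbury, 9 Jan – 31 Dec 2001: 357 days → $58,000 × 1.35% × 357/365 = $765.8384
Total = $772.1945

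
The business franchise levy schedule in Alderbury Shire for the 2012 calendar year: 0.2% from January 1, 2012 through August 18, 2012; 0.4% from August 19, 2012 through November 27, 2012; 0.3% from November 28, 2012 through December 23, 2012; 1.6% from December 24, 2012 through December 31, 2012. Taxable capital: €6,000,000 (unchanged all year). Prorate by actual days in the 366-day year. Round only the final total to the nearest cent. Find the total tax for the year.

€17,573.77

January 1 – August 18, 2012: 231 days at 0.2% → €6,000,000 × 0.2% × 231/366 = €7,573.7705
August 19 – November 27, 2012: 101 days at 0.4% → €6,000,000 × 0.4% × 101/366 = €6,622.9508
November 28 – December 23, 2012: 26 days at 0.3% → €6,000,000 × 0.3% × 26/366 = €1,278.6885
December 24 – December 31, 2012: 8 days at 1.6% → €6,000,000 × 1.6% × 8/366 = €2,098.3607
Total = €17,573.7705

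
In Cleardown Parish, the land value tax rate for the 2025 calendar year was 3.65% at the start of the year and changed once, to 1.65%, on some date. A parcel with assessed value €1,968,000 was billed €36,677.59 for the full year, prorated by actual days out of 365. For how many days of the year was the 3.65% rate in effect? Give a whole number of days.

Let d = days at the first rate; then 365 − d days at the second rate.
€1,968,000 × [3.65%·d + 1.65%·(365−d)] / 365 = €36,677.59
Solving gives d = 39, so the new rate took effect on 9 February 2025.

39 days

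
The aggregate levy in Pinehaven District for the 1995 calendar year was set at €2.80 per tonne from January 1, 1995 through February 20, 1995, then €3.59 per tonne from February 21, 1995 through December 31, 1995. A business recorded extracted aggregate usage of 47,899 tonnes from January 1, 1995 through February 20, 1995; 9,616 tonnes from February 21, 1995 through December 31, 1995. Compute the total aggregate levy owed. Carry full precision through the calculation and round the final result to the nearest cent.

€168,638.64

January 1 – February 20, 1995: 47,899 tonnes at €2.80/tonne → €134,117.20
February 21 – December 31, 1995: 9,616 tonnes at €3.59/tonne → €34,521.44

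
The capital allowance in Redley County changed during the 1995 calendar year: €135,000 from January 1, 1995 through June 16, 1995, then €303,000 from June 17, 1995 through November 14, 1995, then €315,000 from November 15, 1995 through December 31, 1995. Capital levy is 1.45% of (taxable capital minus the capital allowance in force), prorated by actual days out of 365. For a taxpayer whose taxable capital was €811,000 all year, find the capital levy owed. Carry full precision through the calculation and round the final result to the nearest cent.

January 1 – June 16, 1995: 167 days, exemption €135,000 → (€811,000 − €135,000) × 1.45% × 167/365 = €4,484.7507
June 17 – November 14, 1995: 151 days, exemption €303,000 → (€811,000 − €303,000) × 1.45% × 151/365 = €3,047.3041
November 15 – December 31, 1995: 47 days, exemption €315,000 → (€811,000 − €315,000) × 1.45% × 47/365 = €926.0932
Total = €8,458.1479

€8,458.15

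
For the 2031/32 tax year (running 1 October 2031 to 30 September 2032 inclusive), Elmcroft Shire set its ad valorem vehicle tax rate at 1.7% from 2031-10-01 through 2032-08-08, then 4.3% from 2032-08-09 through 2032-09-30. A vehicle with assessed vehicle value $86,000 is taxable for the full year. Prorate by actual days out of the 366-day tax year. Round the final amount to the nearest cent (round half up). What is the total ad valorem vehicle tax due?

2031-10-01 to 2032-08-08: 313 days at 1.7% → $86,000 × 1.7% × 313/366 = $1,250.2896
2032-08-09 to 2032-09-30: 53 days at 4.3% → $86,000 × 4.3% × 53/366 = $535.5027
Total = $1,785.7923

$1,785.79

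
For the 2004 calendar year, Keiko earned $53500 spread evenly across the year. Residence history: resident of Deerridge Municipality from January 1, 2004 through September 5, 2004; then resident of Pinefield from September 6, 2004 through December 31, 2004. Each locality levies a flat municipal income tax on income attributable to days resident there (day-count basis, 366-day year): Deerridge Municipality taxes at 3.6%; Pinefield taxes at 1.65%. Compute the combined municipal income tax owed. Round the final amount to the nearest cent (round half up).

$1592.50

Deerridge Municipality, January 1 – September 5, 2004: 249 days → $53500 × 3.6% × 249/366 = $1310.3115
Pinefield, September 6 – December 31, 2004: 117 days → $53500 × 1.65% × 117/366 = $282.1906
Total = $1592.5020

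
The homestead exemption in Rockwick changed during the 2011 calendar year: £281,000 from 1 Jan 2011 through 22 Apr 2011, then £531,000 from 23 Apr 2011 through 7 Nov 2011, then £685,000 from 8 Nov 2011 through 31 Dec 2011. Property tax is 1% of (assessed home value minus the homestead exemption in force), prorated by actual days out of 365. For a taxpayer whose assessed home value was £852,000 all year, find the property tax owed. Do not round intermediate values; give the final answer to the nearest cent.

1 Jan – 22 Apr 2011: 112 days, exemption £281,000 → (£852,000 − £281,000) × 1% × 112/365 = £1,752.1096
23 Apr – 7 Nov 2011: 199 days, exemption £531,000 → (£852,000 − £531,000) × 1% × 199/365 = £1,750.1096
8 Nov – 31 Dec 2011: 54 days, exemption £685,000 → (£852,000 − £685,000) × 1% × 54/365 = £247.0685
Total = £3,749.2877

£3,749.29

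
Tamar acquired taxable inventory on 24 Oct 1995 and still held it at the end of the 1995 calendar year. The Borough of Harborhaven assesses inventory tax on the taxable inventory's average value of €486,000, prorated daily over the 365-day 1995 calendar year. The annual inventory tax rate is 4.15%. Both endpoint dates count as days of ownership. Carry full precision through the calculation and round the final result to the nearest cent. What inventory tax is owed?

Days held (24 Oct – 31 Dec 1995): 69 out of 365
Tax = €486,000 × 4.15% × 69/365 = €3,812.7699

€3,812.77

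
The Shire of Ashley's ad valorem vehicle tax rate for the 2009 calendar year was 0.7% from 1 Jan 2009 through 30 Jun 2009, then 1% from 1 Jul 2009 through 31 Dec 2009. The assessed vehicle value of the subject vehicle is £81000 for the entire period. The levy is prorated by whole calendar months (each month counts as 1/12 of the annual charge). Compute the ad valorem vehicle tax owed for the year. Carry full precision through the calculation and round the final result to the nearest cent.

£688.50

1 Jan – 30 Jun 2009: 6 months at 0.7% → £81000 × 0.7% × 6/12 = £283.5000
1 Jul – 31 Dec 2009: 6 months at 1% → £81000 × 1% × 6/12 = £405.0000
Total = £688.5000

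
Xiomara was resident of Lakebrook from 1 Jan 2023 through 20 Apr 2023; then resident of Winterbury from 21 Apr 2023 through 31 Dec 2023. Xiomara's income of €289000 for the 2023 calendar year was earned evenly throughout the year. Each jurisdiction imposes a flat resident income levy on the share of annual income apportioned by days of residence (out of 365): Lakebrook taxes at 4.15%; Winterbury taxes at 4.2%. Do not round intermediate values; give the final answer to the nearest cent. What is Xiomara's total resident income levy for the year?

€12094.45

Lakebrook, 1 Jan – 20 Apr 2023: 110 days → €289000 × 4.15% × 110/365 = €3614.4795
Winterbury, 21 Apr – 31 Dec 2023: 255 days → €289000 × 4.2% × 255/365 = €8479.9726
Total = €12094.4521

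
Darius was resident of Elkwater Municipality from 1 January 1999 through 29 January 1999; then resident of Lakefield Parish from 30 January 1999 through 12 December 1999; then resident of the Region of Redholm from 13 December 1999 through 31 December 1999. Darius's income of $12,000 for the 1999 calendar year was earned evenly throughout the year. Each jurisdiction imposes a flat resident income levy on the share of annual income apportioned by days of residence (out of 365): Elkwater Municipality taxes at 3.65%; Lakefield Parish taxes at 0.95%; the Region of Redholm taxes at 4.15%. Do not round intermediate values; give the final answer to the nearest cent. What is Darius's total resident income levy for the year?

$159.73

Elkwater Municipality, 1 January – 29 January 1999: 29 days → $12,000 × 3.65% × 29/365 = $34.8000
Lakefield Parish, 30 January – 12 December 1999: 317 days → $12,000 × 0.95% × 317/365 = $99.0082
The Region of Redholm, 13 December – 31 December 1999: 19 days → $12,000 × 4.15% × 19/365 = $25.9233
Total = $159.7315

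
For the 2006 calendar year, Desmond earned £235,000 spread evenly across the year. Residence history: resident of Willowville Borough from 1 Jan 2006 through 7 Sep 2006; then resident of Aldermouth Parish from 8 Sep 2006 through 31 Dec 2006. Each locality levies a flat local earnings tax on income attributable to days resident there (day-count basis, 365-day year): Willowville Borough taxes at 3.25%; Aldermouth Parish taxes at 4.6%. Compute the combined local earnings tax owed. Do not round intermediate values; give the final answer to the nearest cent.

£8,637.05

Willowville Borough, 1 Jan – 7 Sep 2006: 250 days → £235,000 × 3.25% × 250/365 = £5,231.1644
Aldermouth Parish, 8 Sep – 31 Dec 2006: 115 days → £235,000 × 4.6% × 115/365 = £3,405.8904
Total = £8,637.0548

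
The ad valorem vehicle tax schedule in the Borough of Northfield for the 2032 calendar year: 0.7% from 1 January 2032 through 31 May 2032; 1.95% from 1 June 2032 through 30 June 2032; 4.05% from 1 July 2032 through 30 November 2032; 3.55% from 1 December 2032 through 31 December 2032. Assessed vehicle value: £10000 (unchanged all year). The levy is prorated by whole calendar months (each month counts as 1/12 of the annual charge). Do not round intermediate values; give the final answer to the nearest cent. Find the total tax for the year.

1 January – 31 May 2032: 5 months at 0.7% → £10000 × 0.7% × 5/12 = £29.1667
1 June – 30 June 2032: 1 month at 1.95% → £10000 × 1.95% × 1/12 = £16.2500
1 July – 30 November 2032: 5 months at 4.05% → £10000 × 4.05% × 5/12 = £168.7500
1 December – 31 December 2032: 1 month at 3.55% → £10000 × 3.55% × 1/12 = £29.5833
Total = £243.7500

£243.75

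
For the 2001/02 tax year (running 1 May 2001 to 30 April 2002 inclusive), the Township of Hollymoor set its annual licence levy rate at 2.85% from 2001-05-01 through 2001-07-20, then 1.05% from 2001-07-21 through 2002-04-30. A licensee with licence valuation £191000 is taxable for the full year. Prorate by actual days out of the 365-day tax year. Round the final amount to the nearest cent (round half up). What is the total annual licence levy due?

£2768.45

2001-05-01 to 2001-07-20: 81 days at 2.85% → £191000 × 2.85% × 81/365 = £1208.0096
2001-07-21 to 2002-04-30: 284 days at 1.05% → £191000 × 1.05% × 284/365 = £1560.4438
Total = £2768.4534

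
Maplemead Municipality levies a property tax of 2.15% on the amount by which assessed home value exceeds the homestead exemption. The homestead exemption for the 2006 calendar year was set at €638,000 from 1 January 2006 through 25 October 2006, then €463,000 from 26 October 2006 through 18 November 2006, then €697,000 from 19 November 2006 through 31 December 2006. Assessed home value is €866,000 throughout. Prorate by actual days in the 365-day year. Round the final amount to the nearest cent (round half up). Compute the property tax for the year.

1 January – 25 October 2006: 298 days, exemption €638,000 → (€866,000 − €638,000) × 2.15% × 298/365 = €4,002.1808
26 October – 18 November 2006: 24 days, exemption €463,000 → (€866,000 − €463,000) × 2.15% × 24/365 = €569.7205
19 November – 31 December 2006: 43 days, exemption €697,000 → (€866,000 − €697,000) × 2.15% × 43/365 = €428.0562
Total = €4,999.9575

€4,999.96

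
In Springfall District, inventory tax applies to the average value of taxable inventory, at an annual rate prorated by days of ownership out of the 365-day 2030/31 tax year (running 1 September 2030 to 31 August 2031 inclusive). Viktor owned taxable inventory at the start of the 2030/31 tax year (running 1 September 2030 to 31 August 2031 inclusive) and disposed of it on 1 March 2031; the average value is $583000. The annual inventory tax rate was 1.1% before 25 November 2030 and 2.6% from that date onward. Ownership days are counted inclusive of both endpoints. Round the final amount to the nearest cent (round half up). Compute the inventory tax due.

$5521.73

1 September – 24 November 2030: 85 days at 1.1% → $583000 × 1.1% × 85/365 = $1493.4384
25 November 2030 – 1 March 2031: 97 days at 2.6% → $583000 × 2.6% × 97/365 = $4028.2904
Total = $5521.7288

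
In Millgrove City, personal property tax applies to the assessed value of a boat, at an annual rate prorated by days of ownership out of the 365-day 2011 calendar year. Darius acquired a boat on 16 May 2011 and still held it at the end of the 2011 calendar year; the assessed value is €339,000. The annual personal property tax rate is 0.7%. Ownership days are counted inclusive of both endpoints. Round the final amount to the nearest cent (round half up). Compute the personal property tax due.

Days held (16 May – 31 Dec 2011): 230 out of 365
Tax = €339,000 × 0.7% × 230/365 = €1,495.3151

€1,495.32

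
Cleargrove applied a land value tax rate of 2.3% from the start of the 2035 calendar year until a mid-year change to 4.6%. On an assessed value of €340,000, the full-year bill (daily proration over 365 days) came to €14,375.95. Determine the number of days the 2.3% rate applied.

Let d = days at the first rate; then 365 − d days at the second rate.
€340,000 × [2.3%·d + 4.6%·(365−d)] / 365 = €14,375.95
Solving gives d = 59, so the new rate took effect on 1 Mar 2035.

59 days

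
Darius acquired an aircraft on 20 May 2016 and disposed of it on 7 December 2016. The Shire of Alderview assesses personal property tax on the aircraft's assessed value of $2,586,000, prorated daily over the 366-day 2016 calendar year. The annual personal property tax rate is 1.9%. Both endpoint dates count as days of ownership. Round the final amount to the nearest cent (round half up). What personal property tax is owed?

Days held (20 May – 7 December 2016): 202 out of 366
Tax = $2,586,000 × 1.9% × 202/366 = $27,117.6721

$27,117.67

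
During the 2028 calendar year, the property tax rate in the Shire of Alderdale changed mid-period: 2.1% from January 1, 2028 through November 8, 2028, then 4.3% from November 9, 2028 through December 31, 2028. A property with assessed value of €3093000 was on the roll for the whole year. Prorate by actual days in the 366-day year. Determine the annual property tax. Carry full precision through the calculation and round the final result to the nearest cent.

January 1 – November 8, 2028: 313 days at 2.1% → €3093000 × 2.1% × 313/366 = €55547.2377
November 9 – December 31, 2028: 53 days at 4.3% → €3093000 × 4.3% × 53/366 = €19259.4180
Total = €74806.6557

€74806.66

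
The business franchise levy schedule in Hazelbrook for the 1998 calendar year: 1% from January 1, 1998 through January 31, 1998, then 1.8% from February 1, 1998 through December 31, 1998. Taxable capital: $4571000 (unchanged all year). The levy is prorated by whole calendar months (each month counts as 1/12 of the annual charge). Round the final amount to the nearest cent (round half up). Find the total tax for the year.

$79230.67

January 1 – January 31, 1998: 1 month at 1% → $4571000 × 1% × 1/12 = $3809.1667
February 1 – December 31, 1998: 11 months at 1.8% → $4571000 × 1.8% × 11/12 = $75421.5000
Total = $79230.6667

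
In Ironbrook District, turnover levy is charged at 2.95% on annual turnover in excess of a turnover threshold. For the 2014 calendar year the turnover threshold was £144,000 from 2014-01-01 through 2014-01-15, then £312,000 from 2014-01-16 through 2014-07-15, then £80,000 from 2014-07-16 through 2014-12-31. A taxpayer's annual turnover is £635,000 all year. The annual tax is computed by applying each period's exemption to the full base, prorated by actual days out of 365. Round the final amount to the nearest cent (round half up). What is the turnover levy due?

£12,901.04

2014-01-01 to 2014-01-15: 15 days, exemption £144,000 → (£635,000 − £144,000) × 2.95% × 15/365 = £595.2534
2014-01-16 to 2014-07-15: 181 days, exemption £312,000 → (£635,000 − £312,000) × 2.95% × 181/365 = £4,725.0918
2014-07-16 to 2014-12-31: 169 days, exemption £80,000 → (£635,000 − £80,000) × 2.95% × 169/365 = £7,580.6918
Total = £12,901.0370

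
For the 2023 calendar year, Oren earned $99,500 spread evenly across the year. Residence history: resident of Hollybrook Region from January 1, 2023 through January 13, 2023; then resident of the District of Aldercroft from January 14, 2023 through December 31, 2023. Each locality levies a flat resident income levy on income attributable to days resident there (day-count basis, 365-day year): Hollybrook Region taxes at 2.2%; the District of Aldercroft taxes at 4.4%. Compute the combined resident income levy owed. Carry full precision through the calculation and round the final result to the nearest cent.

$4,300.04

Hollybrook Region, January 1 – January 13, 2023: 13 days → $99,500 × 2.2% × 13/365 = $77.9644
The District of Aldercroft, January 14 – December 31, 2023: 352 days → $99,500 × 4.4% × 352/365 = $4,222.0712
Total = $4,300.0356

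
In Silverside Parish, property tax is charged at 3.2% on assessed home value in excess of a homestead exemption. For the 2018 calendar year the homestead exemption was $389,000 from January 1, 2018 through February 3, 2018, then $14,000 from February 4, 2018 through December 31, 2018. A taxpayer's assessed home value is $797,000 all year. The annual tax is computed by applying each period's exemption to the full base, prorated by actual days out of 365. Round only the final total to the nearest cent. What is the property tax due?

January 1 – February 3, 2018: 34 days, exemption $389,000 → ($797,000 − $389,000) × 3.2% × 34/365 = $1,216.1753
February 4 – December 31, 2018: 331 days, exemption $14,000 → ($797,000 − $14,000) × 3.2% × 331/365 = $22,722.0164
Total = $23,938.1918

$23,938.19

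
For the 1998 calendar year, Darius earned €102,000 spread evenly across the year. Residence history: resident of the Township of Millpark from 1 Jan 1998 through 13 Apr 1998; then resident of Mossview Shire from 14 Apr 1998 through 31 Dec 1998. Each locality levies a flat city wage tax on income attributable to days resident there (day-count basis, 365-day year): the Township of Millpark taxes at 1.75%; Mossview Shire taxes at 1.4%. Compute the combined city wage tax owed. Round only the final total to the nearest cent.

€1,528.74

The Township of Millpark, 1 Jan – 13 Apr 1998: 103 days → €102,000 × 1.75% × 103/365 = €503.7123
Mossview Shire, 14 Apr – 31 Dec 1998: 262 days → €102,000 × 1.4% × 262/365 = €1,025.0301
Total = €1,528.7425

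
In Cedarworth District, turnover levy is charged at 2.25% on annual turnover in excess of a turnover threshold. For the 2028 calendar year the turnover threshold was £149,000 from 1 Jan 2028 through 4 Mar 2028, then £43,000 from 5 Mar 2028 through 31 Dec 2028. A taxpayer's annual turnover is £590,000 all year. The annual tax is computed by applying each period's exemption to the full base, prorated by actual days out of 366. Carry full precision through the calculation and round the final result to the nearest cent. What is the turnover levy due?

1 Jan – 4 Mar 2028: 64 days, exemption £149,000 → (£590,000 − £149,000) × 2.25% × 64/366 = £1,735.0820
5 Mar – 31 Dec 2028: 302 days, exemption £43,000 → (£590,000 − £43,000) × 2.25% × 302/366 = £10,155.3689
Total = £11,890.4508

£11,890.45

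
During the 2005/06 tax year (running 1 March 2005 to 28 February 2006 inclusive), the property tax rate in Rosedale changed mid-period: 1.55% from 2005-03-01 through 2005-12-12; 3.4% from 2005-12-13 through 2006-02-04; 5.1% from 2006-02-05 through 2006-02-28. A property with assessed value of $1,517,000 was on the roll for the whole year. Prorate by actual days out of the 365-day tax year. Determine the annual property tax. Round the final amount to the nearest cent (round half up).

$31,206.56

2005-03-01 to 2005-12-12: 287 days at 1.55% → $1,517,000 × 1.55% × 287/365 = $18,488.6973
2005-12-13 to 2006-02-04: 54 days at 3.4% → $1,517,000 × 3.4% × 54/365 = $7,630.7178
2006-02-05 to 2006-02-28: 24 days at 5.1% → $1,517,000 × 5.1% × 24/365 = $5,087.1452
Total = $31,206.5603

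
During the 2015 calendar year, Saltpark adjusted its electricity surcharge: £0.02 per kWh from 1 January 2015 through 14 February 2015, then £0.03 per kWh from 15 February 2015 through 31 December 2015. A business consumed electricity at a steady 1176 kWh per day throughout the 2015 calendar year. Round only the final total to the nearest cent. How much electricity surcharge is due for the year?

£12348.00

1 January – 14 February 2015: 45 days × 1176 kWh/day = 52,920 kWh at £0.02/kWh → £1058.40
15 February – 31 December 2015: 320 days × 1176 kWh/day = 376,320 kWh at £0.03/kWh → £11289.60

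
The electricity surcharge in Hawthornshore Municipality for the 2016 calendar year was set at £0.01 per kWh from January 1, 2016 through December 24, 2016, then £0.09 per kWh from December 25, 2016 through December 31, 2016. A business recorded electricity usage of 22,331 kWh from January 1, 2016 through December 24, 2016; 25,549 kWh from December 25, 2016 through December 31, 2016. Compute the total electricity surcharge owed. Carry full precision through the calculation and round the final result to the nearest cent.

£2522.72

January 1 – December 24, 2016: 22,331 kWh at £0.01/kWh → £223.31
December 25 – December 31, 2016: 25,549 kWh at £0.09/kWh → £2299.41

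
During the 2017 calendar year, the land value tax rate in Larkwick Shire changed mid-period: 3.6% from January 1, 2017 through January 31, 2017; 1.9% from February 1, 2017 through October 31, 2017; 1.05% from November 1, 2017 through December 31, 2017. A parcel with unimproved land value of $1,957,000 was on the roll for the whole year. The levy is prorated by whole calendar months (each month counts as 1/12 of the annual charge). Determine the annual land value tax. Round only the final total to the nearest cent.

January 1 – January 31, 2017: 1 month at 3.6% → $1,957,000 × 3.6% × 1/12 = $5,871.0000
February 1 – October 31, 2017: 9 months at 1.9% → $1,957,000 × 1.9% × 9/12 = $27,887.2500
November 1 – December 31, 2017: 2 months at 1.05% → $1,957,000 × 1.05% × 2/12 = $3,424.7500
Total = $37,183.0000

$37,183.00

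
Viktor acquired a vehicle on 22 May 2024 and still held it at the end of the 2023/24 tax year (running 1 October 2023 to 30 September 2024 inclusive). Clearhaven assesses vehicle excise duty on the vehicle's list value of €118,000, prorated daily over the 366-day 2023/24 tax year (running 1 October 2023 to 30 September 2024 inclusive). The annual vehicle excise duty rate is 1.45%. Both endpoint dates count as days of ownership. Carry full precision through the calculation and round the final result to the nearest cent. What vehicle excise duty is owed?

Days held (22 May – 30 Sep 2024): 132 out of 366
Tax = €118,000 × 1.45% × 132/366 = €617.0820

€617.08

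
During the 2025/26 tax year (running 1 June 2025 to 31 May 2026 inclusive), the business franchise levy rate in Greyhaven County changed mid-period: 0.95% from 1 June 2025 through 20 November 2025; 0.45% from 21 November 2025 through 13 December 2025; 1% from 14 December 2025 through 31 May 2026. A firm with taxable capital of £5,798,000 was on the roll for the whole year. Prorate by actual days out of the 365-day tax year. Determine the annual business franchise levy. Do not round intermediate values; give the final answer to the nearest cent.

1 June – 20 November 2025: 173 days at 0.95% → £5,798,000 × 0.95% × 173/365 = £26,106.8849
21 November – 13 December 2025: 23 days at 0.45% → £5,798,000 × 0.45% × 23/365 = £1,644.0904
14 December 2025 – 31 May 2026: 169 days at 1% → £5,798,000 × 1% × 169/365 = £26,845.5342
Total = £54,596.5096

£54,596.51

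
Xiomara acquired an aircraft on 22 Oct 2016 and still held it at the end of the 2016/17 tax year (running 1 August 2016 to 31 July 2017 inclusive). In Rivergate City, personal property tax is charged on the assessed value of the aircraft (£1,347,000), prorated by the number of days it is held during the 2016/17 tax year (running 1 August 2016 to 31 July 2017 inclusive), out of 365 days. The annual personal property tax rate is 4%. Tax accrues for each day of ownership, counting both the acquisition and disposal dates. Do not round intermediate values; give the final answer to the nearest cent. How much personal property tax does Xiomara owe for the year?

Days held (22 Oct 2016 – 31 Jul 2017): 283 out of 365
Tax = £1,347,000 × 4% × 283/365 = £41,775.4521

£41,775.45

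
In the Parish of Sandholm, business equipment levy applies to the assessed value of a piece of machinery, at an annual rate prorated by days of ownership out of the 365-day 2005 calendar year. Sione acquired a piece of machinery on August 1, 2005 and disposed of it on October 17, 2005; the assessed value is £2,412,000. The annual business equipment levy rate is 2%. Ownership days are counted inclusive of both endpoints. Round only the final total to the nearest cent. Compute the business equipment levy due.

£10,308.82

Days held (August 1 – October 17, 2005): 78 out of 365
Tax = £2,412,000 × 2% × 78/365 = £10,308.8219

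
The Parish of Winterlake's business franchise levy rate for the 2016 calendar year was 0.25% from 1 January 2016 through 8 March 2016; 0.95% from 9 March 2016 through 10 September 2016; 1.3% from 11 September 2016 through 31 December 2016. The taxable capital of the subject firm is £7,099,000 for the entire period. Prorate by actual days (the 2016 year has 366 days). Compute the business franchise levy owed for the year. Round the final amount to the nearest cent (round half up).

£65,811.22

1 January – 8 March 2016: 68 days at 0.25% → £7,099,000 × 0.25% × 68/366 = £3,297.3497
9 March – 10 September 2016: 186 days at 0.95% → £7,099,000 × 0.95% × 186/366 = £34,273.0410
11 September – 31 December 2016: 112 days at 1.3% → £7,099,000 × 1.3% × 112/366 = £28,240.8306
Total = £65,811.2213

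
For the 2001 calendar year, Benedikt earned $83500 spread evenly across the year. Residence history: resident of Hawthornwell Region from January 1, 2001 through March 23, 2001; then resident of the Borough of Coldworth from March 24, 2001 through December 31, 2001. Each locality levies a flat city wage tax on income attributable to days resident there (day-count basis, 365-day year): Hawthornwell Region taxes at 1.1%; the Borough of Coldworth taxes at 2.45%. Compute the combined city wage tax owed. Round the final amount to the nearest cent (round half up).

$1792.50

Hawthornwell Region, January 1 – March 23, 2001: 82 days → $83500 × 1.1% × 82/365 = $206.3479
The Borough of Coldworth, March 24 – December 31, 2001: 283 days → $83500 × 2.45% × 283/365 = $1586.1568
Total = $1792.5048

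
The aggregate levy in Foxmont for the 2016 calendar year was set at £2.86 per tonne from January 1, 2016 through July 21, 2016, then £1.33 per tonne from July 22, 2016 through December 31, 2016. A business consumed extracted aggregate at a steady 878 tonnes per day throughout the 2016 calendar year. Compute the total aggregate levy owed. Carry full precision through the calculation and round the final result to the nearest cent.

£700,090.86

January 1 – July 21, 2016: 203 days × 878 tonnes/day = 178,234 tonnes at £2.86/tonne → £509,749.24
July 22 – December 31, 2016: 163 days × 878 tonnes/day = 143,114 tonnes at £1.33/tonne → £190,341.62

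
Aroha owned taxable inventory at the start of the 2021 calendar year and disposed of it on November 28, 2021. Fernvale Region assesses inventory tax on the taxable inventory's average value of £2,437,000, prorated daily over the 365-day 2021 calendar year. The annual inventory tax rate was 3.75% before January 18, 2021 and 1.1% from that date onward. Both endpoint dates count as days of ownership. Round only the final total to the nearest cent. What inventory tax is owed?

£27,391.21

January 1 – January 17, 2021: 17 days at 3.75% → £2,437,000 × 3.75% × 17/365 = £4,256.4041
January 18 – November 28, 2021: 315 days at 1.1% → £2,437,000 × 1.1% × 315/365 = £23,134.8082
Total = £27,391.2123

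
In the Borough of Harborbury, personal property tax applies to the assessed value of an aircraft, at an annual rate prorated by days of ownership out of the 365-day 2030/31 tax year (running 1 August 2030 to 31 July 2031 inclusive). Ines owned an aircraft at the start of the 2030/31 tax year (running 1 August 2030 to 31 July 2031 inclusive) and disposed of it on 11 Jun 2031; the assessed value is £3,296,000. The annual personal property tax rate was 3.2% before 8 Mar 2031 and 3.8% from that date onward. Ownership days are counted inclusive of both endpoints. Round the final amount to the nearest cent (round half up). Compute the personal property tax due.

£96,225.14

1 Aug 2030 – 7 Mar 2031: 219 days at 3.2% → £3,296,000 × 3.2% × 219/365 = £63,283.2000
8 Mar – 11 Jun 2031: 96 days at 3.8% → £3,296,000 × 3.8% × 96/365 = £32,941.9397
Total = £96,225.1397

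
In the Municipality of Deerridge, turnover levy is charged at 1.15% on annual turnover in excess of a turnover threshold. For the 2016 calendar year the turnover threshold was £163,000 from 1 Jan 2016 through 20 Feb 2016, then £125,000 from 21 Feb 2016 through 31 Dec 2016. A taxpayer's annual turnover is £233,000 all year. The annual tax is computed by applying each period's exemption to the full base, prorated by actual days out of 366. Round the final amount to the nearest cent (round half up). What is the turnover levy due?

£1,181.11

1 Jan – 20 Feb 2016: 51 days, exemption £163,000 → (£233,000 − £163,000) × 1.15% × 51/366 = £112.1721
21 Feb – 31 Dec 2016: 315 days, exemption £125,000 → (£233,000 − £125,000) × 1.15% × 315/366 = £1,068.9344
Total = £1,181.1066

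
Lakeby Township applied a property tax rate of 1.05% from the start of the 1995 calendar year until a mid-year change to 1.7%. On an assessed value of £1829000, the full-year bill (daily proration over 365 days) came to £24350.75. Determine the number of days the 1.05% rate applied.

207 days

Let d = days at the first rate; then 365 − d days at the second rate.
£1829000 × [1.05%·d + 1.7%·(365−d)] / 365 = £24350.75
Solving gives d = 207, so the new rate took effect on 27 Jul 1995.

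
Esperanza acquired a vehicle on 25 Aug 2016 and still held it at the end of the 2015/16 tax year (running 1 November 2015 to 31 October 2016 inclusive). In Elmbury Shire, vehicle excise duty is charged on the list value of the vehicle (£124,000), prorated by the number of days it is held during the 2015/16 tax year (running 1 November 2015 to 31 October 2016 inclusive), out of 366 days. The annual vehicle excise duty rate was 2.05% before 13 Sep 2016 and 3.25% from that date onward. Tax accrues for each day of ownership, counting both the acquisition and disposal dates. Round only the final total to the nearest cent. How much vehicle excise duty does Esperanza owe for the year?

25 Aug – 12 Sep 2016: 19 days at 2.05% → £124,000 × 2.05% × 19/366 = £131.9617
13 Sep – 31 Oct 2016: 49 days at 3.25% → £124,000 × 3.25% × 49/366 = £539.5355
Total = £671.4973

£671.50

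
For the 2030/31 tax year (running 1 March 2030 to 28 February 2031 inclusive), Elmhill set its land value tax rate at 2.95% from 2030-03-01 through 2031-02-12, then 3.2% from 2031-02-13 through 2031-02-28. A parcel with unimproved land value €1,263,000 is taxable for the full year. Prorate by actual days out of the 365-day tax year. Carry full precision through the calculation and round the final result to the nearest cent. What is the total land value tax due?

2030-03-01 to 2031-02-12: 349 days at 2.95% → €1,263,000 × 2.95% × 349/365 = €35,625.2507
2031-02-13 to 2031-02-28: 16 days at 3.2% → €1,263,000 × 3.2% × 16/365 = €1,771.6603
Total = €37,396.9110

€37,396.91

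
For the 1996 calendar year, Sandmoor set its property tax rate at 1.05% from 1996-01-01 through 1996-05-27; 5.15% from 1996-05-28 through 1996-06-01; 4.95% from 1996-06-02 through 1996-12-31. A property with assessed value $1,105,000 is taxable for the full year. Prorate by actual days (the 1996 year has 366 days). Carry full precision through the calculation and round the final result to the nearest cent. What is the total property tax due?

1996-01-01 to 1996-05-27: 148 days at 1.05% → $1,105,000 × 1.05% × 148/366 = $4,691.7213
1996-05-28 to 1996-06-01: 5 days at 5.15% → $1,105,000 × 5.15% × 5/366 = $777.4249
1996-06-02 to 1996-12-31: 213 days at 4.95% → $1,105,000 × 4.95% × 213/366 = $31,832.1516
Total = $37,301.2978

$37,301.30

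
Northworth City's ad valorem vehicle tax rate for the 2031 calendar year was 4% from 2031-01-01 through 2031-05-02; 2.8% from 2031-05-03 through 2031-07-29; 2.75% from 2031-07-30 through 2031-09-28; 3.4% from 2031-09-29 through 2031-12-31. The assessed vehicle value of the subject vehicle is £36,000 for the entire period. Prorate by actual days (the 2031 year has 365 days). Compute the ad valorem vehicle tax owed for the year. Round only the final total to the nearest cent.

£1,205.01

2031-01-01 to 2031-05-02: 122 days at 4% → £36,000 × 4% × 122/365 = £481.3151
2031-05-03 to 2031-07-29: 88 days at 2.8% → £36,000 × 2.8% × 88/365 = £243.0247
2031-07-30 to 2031-09-28: 61 days at 2.75% → £36,000 × 2.75% × 61/365 = £165.4521
2031-09-29 to 2031-12-31: 94 days at 3.4% → £36,000 × 3.4% × 94/365 = £315.2219
Total = £1,205.0137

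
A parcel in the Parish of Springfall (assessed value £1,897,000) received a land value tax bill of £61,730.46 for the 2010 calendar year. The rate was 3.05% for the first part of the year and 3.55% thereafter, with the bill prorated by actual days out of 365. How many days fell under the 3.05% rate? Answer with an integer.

216 days

Let d = days at the first rate; then 365 − d days at the second rate.
£1,897,000 × [3.05%·d + 3.55%·(365−d)] / 365 = £61,730.46
Solving gives d = 216, so the new rate took effect on August 5, 2010.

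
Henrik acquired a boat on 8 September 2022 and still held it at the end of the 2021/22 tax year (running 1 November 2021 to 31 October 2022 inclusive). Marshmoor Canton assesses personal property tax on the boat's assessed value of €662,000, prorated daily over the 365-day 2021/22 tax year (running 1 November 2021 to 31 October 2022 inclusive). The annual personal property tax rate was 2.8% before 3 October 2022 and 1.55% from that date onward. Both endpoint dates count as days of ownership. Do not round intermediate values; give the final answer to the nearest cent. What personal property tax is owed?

8 September – 2 October 2022: 25 days at 2.8% → €662,000 × 2.8% × 25/365 = €1,269.5890
3 October – 31 October 2022: 29 days at 1.55% → €662,000 × 1.55% × 29/365 = €815.2575
Total = €2,084.8466

€2,084.85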